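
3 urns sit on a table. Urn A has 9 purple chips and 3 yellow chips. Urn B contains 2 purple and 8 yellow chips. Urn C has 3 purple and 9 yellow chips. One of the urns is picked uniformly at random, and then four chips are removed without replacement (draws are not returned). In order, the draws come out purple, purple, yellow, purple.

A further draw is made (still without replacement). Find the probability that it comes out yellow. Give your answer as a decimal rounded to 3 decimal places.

0.276

Compute the likelihood of the observed sequence for each case: P(data | urn A) = (9/12)(8/11)(3/10)(7/9) = 7/55; P(data | urn B) = (2/10)(1/9)(8/8)(0/7) = 0; P(data | urn C) = (3/12)(2/11)(9/10)(1/9) = 1/220.
Multiplying each by its prior: 1/3 · 7/55 = 7/165, 1/3 · 0 = 0, 1/3 · 1/220 = 1/660; these sum to 29/660.
The posterior is then P(urn A | data) = 28/29, P(urn B | data) = 0, P(urn C | data) = 1/29.
So P(yellow next | data) = Σ P(yellow next | H) P(H | data) = (1/4)(28/29) + (1)(1/29) = 8/29.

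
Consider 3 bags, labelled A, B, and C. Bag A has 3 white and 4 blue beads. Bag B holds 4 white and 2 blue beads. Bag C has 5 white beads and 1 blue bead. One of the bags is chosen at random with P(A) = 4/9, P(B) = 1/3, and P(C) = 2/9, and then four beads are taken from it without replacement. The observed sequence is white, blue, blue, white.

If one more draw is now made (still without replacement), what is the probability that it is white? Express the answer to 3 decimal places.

0.579

Compute the likelihood of the observed sequence for each case: P(data | bag A) = (3/7)(4/6)(3/5)(2/4) = 3/35; P(data | bag B) = (4/6)(2/5)(1/4)(3/3) = 1/15; P(data | bag C) = (5/6)(1/5)(0/4) = 0.
Weighting by the prior gives 4/9 · 3/35 = 4/105, 1/3 · 1/15 = 1/45, 2/9 · 0 = 0; summing to 19/315.
Dividing through by the total gives posterior P(bag A | data) = 12/19, P(bag B | data) = 7/19, P(bag C | data) = 0.
The predictive probability is P(white next | data) = (1/3)(12/19) + (1)(7/19) = 11/19.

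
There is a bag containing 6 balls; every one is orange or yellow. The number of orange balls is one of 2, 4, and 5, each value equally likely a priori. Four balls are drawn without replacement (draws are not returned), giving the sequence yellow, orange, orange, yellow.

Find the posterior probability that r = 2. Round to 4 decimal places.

0.5000

For each hypothesis, P(data | H) works out to: P(data | r = 2) = (4/6)(2/5)(1/4)(3/3) = 1/15; P(data | r = 4) = (2/6)(4/5)(3/4)(1/3) = 1/15; P(data | r = 5) = (1/6)(5/5)(4/4)(0/3) = 0.
Multiplying each by its prior: 1/3 · 1/15 = 1/45, 1/3 · 1/15 = 1/45, 1/3 · 0 = 0; with total 2/45.
Hence P(r = 2 | data) = (1/45) / (2/45) = 1/2.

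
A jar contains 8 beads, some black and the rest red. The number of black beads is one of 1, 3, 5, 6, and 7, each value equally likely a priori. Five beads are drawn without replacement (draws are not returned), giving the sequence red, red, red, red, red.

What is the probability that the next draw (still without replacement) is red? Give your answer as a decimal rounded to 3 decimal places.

Compute the likelihood of the observed sequence for each case: P(data | r = 1) = (7/8)(6/7)(5/6)(4/5)(3/4) = 3/8; P(data | r = 3) = (5/8)(4/7)(3/6)(2/5)(1/4) = 1/56; P(data | r = 5) = (3/8)(2/7)(1/6)(0/5) = 0; P(data | r = 6) = (2/8)(1/7)(0/6) = 0; P(data | r = 7) = (1/8)(0/7) = 0.
Weighting by the prior gives 1/5 · 3/8 = 3/40, 1/5 · 1/56 = 1/280, 1/5 · 0 = 0, 1/5 · 0 = 0, 1/5 · 0 = 0; summing to 11/140.
The posterior is then P(r = 1 | data) = 21/22, P(r = 3 | data) = 1/22, P(r = 5 | data) = 0, P(r = 6 | data) = 0, P(r = 7 | data) = 0.
The predictive probability is P(red next | data) = (2/3)(21/22) + (0)(1/22) = 7/11.

0.636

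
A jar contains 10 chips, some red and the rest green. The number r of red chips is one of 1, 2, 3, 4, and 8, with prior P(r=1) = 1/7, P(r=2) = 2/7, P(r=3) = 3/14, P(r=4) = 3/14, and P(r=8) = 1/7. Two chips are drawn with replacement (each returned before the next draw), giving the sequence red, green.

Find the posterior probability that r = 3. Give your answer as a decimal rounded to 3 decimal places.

Compute the likelihood of the observed sequence for each case: P(data | r = 1) = (1/10)(9/10) = 0.09; P(data | r = 2) = (2/10)(8/10) = 0.16; P(data | r = 3) = (3/10)(7/10) = 0.21; P(data | r = 4) = (4/10)(6/10) = 0.24; P(data | r = 8) = (8/10)(2/10) = 0.16.
Weighting by the prior gives 1/7 · 0.09 = 0.012857, 2/7 · 0.16 = 0.045714, 3/14 · 0.21 = 0.045, 3/14 · 0.24 = 0.051429, 1/7 · 0.16 = 0.022857; with total 0.17786.
Therefore the posterior P(r = 3 | data) = (0.045) / (0.17786) = 0.25301.

0.253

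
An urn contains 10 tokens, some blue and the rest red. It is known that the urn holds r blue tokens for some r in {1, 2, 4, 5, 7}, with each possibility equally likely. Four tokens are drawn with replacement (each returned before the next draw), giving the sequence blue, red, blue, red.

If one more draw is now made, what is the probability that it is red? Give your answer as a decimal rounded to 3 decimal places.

The likelihood of the observed sequence under each hypothesis: P(data | r = 1) = (1/10)(9/10)(1/10)(9/10) = 0.0081; P(data | r = 2) = (2/10)(8/10)(2/10)(8/10) = 0.0256; P(data | r = 4) = (4/10)(6/10)(4/10)(6/10) = 0.0576; P(data | r = 5) = (5/10)(5/10)(5/10)(5/10) = 0.0625; P(data | r = 7) = (7/10)(3/10)(7/10)(3/10) = 0.0441.
The prior-weighted likelihoods are 1/5 · 0.0081 = 0.00162, 1/5 · 0.0256 = 0.00512, 1/5 · 0.0576 = 0.01152, 1/5 · 0.0625 = 0.0125, 1/5 · 0.0441 = 0.00882; these sum to 0.03958.
Normalising, the posterior is P(r = 1 | data) = 0.04093, P(r = 2 | data) = 0.12936, P(r = 4 | data) = 0.29106, P(r = 5 | data) = 0.31582, P(r = 7 | data) = 0.22284.
Averaging over the posterior, P(red next | data) = (9/10)(0.04093) + (4/5)(0.12936) + (3/5)(0.29106) + (1/2)(0.31582) + (3/10)(0.22284) = 0.53972.

0.540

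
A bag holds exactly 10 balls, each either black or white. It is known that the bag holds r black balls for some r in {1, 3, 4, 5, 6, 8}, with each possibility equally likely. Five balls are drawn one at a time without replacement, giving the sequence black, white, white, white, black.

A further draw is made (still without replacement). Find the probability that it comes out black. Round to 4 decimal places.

The likelihood of the observed sequence under each hypothesis: P(data | r = 1) = (1/10)(9/9)(8/8)(7/7)(0/6) = 0; P(data | r = 3) = (3/10)(7/9)(6/8)(5/7)(2/6) = 1/24; P(data | r = 4) = (4/10)(6/9)(5/8)(4/7)(3/6) = 1/21; P(data | r = 5) = (5/10)(5/9)(4/8)(3/7)(4/6) = 5/126; P(data | r = 6) = (6/10)(4/9)(3/8)(2/7)(5/6) = 1/42; P(data | r = 8) = (8/10)(2/9)(1/8)(0/7) = 0.
Weighting by the prior gives 1/6 · 0 = 0, 1/6 · 1/24 = 1/144, 1/6 · 1/21 = 1/126, 1/6 · 5/126 = 5/756, 1/6 · 1/42 = 1/252, 1/6 · 0 = 0; summing to 11/432.
Normalising, the posterior is P(r = 1 | data) = 0, P(r = 3 | data) = 3/11, P(r = 4 | data) = 24/77, P(r = 5 | data) = 20/77, P(r = 6 | data) = 12/77, P(r = 8 | data) = 0.
Averaging over the posterior, P(black next | data) = (1/5)(3/11) + (2/5)(24/77) + (3/5)(20/77) + (4/5)(12/77) = 177/385.

0.4597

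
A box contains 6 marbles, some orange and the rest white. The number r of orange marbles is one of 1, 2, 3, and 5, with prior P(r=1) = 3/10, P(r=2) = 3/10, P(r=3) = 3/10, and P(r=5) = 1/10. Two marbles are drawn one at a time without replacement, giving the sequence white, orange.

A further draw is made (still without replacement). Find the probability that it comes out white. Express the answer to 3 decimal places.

Under each hypothesis, the probability of the observed sequence is: P(data | r = 1) = (5/6)(1/5) = 1/6; P(data | r = 2) = (4/6)(2/5) = 4/15; P(data | r = 3) = (3/6)(3/5) = 3/10; P(data | r = 5) = (1/6)(5/5) = 1/6.
The prior-weighted likelihoods are 3/10 · 1/6 = 1/20, 3/10 · 4/15 = 2/25, 3/10 · 3/10 = 9/100, 1/10 · 1/6 = 1/60; with total 71/300.
The posterior is then P(r = 1 | data) = 15/71, P(r = 2 | data) = 24/71, P(r = 3 | data) = 27/71, P(r = 5 | data) = 5/71.
So P(white next | data) = Σ P(white next | H) P(H | data) = (1)(15/71) + (3/4)(24/71) + (1/2)(27/71) + (0)(5/71) = 93/142.

0.655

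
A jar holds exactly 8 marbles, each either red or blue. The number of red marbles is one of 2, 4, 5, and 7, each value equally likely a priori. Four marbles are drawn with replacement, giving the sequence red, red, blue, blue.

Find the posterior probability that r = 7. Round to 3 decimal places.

0.073

Under each hypothesis, the probability of the observed sequence is: P(data | r = 2) = (2/8)(2/8)(6/8)(6/8) = 0.035156; P(data | r = 4) = (4/8)(4/8)(4/8)(4/8) = 0.0625; P(data | r = 5) = (5/8)(5/8)(3/8)(3/8) = 0.054932; P(data | r = 7) = (7/8)(7/8)(1/8)(1/8) = 0.011963.
The prior-weighted likelihoods are 1/4 · 0.035156 = 0.0087891, 1/4 · 0.0625 = 0.015625, 1/4 · 0.054932 = 0.013733, 1/4 · 0.011963 = 0.0029907; these sum to 0.041138.
Hence P(r = 7 | data) = (0.0029907) / (0.041138) = 0.0727.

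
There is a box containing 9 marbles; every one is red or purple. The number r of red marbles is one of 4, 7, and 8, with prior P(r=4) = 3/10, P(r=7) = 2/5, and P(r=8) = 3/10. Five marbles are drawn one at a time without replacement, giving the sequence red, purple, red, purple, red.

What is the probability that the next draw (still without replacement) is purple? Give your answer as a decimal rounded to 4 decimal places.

Under each hypothesis, the probability of the observed sequence is: P(data | r = 4) = (4/9)(5/8)(3/7)(4/6)(2/5) = 2/63; P(data | r = 7) = (7/9)(2/8)(6/7)(1/6)(5/5) = 1/36; P(data | r = 8) = (8/9)(1/8)(7/7)(0/6) = 0.
Multiplying each by its prior: 3/10 · 2/63 = 1/105, 2/5 · 1/36 = 1/90, 3/10 · 0 = 0; with total 13/630.
The posterior is then P(r = 4 | data) = 6/13, P(r = 7 | data) = 7/13, P(r = 8 | data) = 0.
Averaging over the posterior, P(purple next | data) = (3/4)(6/13) + (0)(7/13) = 9/26.

0.3462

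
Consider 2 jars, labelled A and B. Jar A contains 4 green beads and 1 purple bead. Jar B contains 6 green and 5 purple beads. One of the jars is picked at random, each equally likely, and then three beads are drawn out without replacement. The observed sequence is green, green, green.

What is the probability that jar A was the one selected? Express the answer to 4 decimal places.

0.7674

For each hypothesis, P(data | H) works out to: P(data | jar A) = (4/5)(3/4)(2/3) = 2/5; P(data | jar B) = (6/11)(5/10)(4/9) = 4/33.
Multiplying each by its prior: 1/2 · 2/5 = 1/5, 1/2 · 4/33 = 2/33; with total 43/165.
Hence P(jar A | data) = (1/5) / (43/165) = 33/43.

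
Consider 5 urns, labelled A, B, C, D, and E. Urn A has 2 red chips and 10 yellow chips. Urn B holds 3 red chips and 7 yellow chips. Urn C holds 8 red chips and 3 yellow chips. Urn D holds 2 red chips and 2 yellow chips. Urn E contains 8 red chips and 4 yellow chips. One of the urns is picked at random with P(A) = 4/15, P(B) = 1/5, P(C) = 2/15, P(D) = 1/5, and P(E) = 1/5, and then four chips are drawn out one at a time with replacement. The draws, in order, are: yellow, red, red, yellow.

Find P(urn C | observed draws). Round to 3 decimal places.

0.126

Under each hypothesis, the probability of the observed sequence is: P(data | urn A) = (10/12)(2/12)(2/12)(10/12) = 0.01929; P(data | urn B) = (7/10)(3/10)(3/10)(7/10) = 0.0441; P(data | urn C) = (3/11)(8/11)(8/11)(3/11) = 0.039342; P(data | urn D) = (2/4)(2/4)(2/4)(2/4) = 0.0625; P(data | urn E) = (4/12)(8/12)(8/12)(4/12) = 0.049383.
Weighting by the prior gives 4/15 · 0.01929 = 0.005144, 1/5 · 0.0441 = 0.00882, 2/15 · 0.039342 = 0.0052455, 1/5 · 0.0625 = 0.0125, 1/5 · 0.049383 = 0.0098765; summing to 0.041586.
Hence P(urn C | data) = (0.0052455) / (0.041586) = 0.12614.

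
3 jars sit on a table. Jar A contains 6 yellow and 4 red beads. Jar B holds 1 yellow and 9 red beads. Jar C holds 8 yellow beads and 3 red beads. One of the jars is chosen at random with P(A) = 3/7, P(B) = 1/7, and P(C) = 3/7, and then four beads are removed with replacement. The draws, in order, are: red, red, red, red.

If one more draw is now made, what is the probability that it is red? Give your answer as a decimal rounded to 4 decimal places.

0.8349

For each hypothesis, P(data | H) works out to: P(data | jar A) = (4/10)(4/10)(4/10)(4/10) = 0.0256; P(data | jar B) = (9/10)(9/10)(9/10)(9/10) = 0.6561; P(data | jar C) = (3/11)(3/11)(3/11)(3/11) = 0.0055324.
Multiplying each by its prior: 3/7 · 0.0256 = 0.010971, 1/7 · 0.6561 = 0.093729, 3/7 · 0.0055324 = 0.002371; with total 0.10707.
The posterior is then P(jar A | data) = 0.10247, P(jar B | data) = 0.87539, P(jar C | data) = 0.022144.
So P(red next | data) = Σ P(red next | H) P(H | data) = (2/5)(0.10247) + (9/10)(0.87539) + (3/11)(0.022144) = 0.83488.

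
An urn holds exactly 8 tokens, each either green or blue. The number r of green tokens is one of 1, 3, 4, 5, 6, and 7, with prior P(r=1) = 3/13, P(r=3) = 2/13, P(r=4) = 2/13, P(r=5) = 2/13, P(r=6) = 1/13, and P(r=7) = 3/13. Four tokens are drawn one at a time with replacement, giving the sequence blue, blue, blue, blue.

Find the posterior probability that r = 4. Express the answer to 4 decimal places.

0.0560

For each hypothesis, P(data | H) works out to: P(data | r = 1) = (7/8)(7/8)(7/8)(7/8) = 0.58618; P(data | r = 3) = (5/8)(5/8)(5/8)(5/8) = 0.15259; P(data | r = 4) = (4/8)(4/8)(4/8)(4/8) = 0.0625; P(data | r = 5) = (3/8)(3/8)(3/8)(3/8) = 0.019775; P(data | r = 6) = (2/8)(2/8)(2/8)(2/8) = 0.0039062; P(data | r = 7) = (1/8)(1/8)(1/8)(1/8) = 0.00024414.
The prior-weighted likelihoods are 3/13 · 0.58618 = 0.13527, 2/13 · 0.15259 = 0.023475, 2/13 · 0.0625 = 0.0096154, 2/13 · 0.019775 = 0.0030424, 1/13 · 0.0039062 = 0.00030048, 3/13 · 0.00024414 = 5.634e-05; with total 0.17176.
So P(r = 4 | data) = (0.0096154) / (0.17176) = 0.055981.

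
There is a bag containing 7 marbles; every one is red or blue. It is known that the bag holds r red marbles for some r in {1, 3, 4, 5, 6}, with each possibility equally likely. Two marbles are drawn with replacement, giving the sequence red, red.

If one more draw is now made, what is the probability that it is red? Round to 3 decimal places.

Compute the likelihood of the observed sequence for each case: P(data | r = 1) = (1/7)(1/7) = 1/49; P(data | r = 3) = (3/7)(3/7) = 9/49; P(data | r = 4) = (4/7)(4/7) = 16/49; P(data | r = 5) = (5/7)(5/7) = 25/49; P(data | r = 6) = (6/7)(6/7) = 36/49.
The prior-weighted likelihoods are 1/5 · 1/49 = 1/245, 1/5 · 9/49 = 9/245, 1/5 · 16/49 = 16/245, 1/5 · 25/49 = 5/49, 1/5 · 36/49 = 36/245; these sum to 87/245.
Normalising, the posterior is P(r = 1 | data) = 1/87, P(r = 3 | data) = 3/29, P(r = 4 | data) = 16/87, P(r = 5 | data) = 25/87, P(r = 6 | data) = 12/29.
So P(red next | data) = Σ P(red next | H) P(H | data) = (1/7)(1/87) + (3/7)(3/29) + (4/7)(16/87) + (5/7)(25/87) + (6/7)(12/29) = 433/609.

0.711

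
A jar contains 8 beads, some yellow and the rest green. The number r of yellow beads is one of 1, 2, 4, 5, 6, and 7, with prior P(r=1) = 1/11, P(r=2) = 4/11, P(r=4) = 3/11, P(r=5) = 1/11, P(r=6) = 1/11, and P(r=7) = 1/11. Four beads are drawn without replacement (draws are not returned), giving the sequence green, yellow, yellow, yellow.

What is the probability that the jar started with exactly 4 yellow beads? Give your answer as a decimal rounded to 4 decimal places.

0.3137

The likelihood of the observed sequence under each hypothesis: P(data | r = 1) = (7/8)(1/7)(0/6) = 0; P(data | r = 2) = (6/8)(2/7)(1/6)(0/5) = 0; P(data | r = 4) = (4/8)(4/7)(3/6)(2/5) = 0.057143; P(data | r = 5) = (3/8)(5/7)(4/6)(3/5) = 0.10714; P(data | r = 6) = (2/8)(6/7)(5/6)(4/5) = 0.14286; P(data | r = 7) = (1/8)(7/7)(6/6)(5/5) = 0.125.
Weighting by the prior gives 1/11 · 0 = 0, 4/11 · 0 = 0, 3/11 · 0.057143 = 0.015584, 1/11 · 0.10714 = 0.0097403, 1/11 · 0.14286 = 0.012987, 1/11 · 0.125 = 0.011364; with total 0.049675.
Therefore the posterior P(r = 4 | data) = (0.015584) / (0.049675) = 0.31373.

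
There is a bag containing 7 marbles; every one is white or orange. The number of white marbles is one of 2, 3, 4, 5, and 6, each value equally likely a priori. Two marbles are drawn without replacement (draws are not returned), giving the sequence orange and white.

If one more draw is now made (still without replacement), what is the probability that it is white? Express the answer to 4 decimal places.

The likelihood of the observed sequence under each hypothesis: P(data | r = 2) = (5/7)(2/6) = 5/21; P(data | r = 3) = (4/7)(3/6) = 2/7; P(data | r = 4) = (3/7)(4/6) = 2/7; P(data | r = 5) = (2/7)(5/6) = 5/21; P(data | r = 6) = (1/7)(6/6) = 1/7.
Multiplying each by its prior: 1/5 · 5/21 = 1/21, 1/5 · 2/7 = 2/35, 1/5 · 2/7 = 2/35, 1/5 · 5/21 = 1/21, 1/5 · 1/7 = 1/35; summing to 5/21.
The posterior is then P(r = 2 | data) = 1/5, P(r = 3 | data) = 6/25, P(r = 4 | data) = 6/25, P(r = 5 | data) = 1/5, P(r = 6 | data) = 3/25.
Averaging over the posterior, P(white next | data) = (1/5)(1/5) + (2/5)(6/25) + (3/5)(6/25) + (4/5)(1/5) + (1)(3/25) = 14/25.

0.5600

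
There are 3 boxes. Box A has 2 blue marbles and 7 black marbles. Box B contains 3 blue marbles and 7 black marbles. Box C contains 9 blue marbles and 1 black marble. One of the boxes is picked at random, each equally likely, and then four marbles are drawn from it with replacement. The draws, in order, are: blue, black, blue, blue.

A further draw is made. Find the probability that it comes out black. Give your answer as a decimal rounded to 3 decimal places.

0.271

The likelihood of the observed sequence under each hypothesis: P(data | box A) = (2/9)(7/9)(2/9)(2/9) = 0.0085353; P(data | box B) = (3/10)(7/10)(3/10)(3/10) = 0.0189; P(data | box C) = (9/10)(1/10)(9/10)(9/10) = 0.0729.
Weighting by the prior gives 1/3 · 0.0085353 = 0.0028451, 1/3 · 0.0189 = 0.0063, 1/3 · 0.0729 = 0.0243; with total 0.033445.
Normalising, the posterior is P(box A | data) = 0.085068, P(box B | data) = 0.18837, P(box C | data) = 0.72656.
Averaging over the posterior, P(black next | data) = (7/9)(0.085068) + (7/10)(0.18837) + (1/10)(0.72656) = 0.27068.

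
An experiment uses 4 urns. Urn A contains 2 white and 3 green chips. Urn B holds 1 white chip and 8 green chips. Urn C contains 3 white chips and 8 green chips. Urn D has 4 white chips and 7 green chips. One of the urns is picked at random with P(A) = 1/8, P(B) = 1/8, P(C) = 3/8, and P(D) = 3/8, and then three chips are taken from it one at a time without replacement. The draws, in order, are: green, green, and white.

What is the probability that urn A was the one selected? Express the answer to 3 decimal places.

0.150

Compute the likelihood of the observed sequence for each case: P(data | urn A) = (3/5)(2/4)(2/3) = 0.2; P(data | urn B) = (8/9)(7/8)(1/7) = 0.11111; P(data | urn C) = (8/11)(7/10)(3/9) = 0.1697; P(data | urn D) = (7/11)(6/10)(4/9) = 0.1697.
Weighting by the prior gives 1/8 · 0.2 = 0.025, 1/8 · 0.11111 = 0.013889, 3/8 · 0.1697 = 0.063636, 3/8 · 0.1697 = 0.063636; summing to 0.16616.
So P(urn A | data) = (0.025) / (0.16616) = 0.15046.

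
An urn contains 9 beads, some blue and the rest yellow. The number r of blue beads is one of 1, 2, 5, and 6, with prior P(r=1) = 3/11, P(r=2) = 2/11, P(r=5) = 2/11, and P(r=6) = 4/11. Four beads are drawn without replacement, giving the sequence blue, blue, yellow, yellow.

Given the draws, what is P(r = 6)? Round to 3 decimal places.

Under each hypothesis, the probability of the observed sequence is: P(data | r = 1) = (1/9)(0/8) = 0; P(data | r = 2) = (2/9)(1/8)(7/7)(6/6) = 1/36; P(data | r = 5) = (5/9)(4/8)(4/7)(3/6) = 5/63; P(data | r = 6) = (6/9)(5/8)(3/7)(2/6) = 5/84.
The prior-weighted likelihoods are 3/11 · 0 = 0, 2/11 · 1/36 = 1/198, 2/11 · 5/63 = 10/693, 4/11 · 5/84 = 5/231; with total 19/462.
Hence P(r = 6 | data) = (5/231) / (19/462) = 10/19.

0.526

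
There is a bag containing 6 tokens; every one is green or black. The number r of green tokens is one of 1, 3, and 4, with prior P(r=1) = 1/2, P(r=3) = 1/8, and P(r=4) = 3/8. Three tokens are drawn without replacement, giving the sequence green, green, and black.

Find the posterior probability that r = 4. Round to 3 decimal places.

Compute the likelihood of the observed sequence for each case: P(data | r = 1) = (1/6)(0/5) = 0; P(data | r = 3) = (3/6)(2/5)(3/4) = 3/20; P(data | r = 4) = (4/6)(3/5)(2/4) = 1/5.
Weighting by the prior gives 1/2 · 0 = 0, 1/8 · 3/20 = 3/160, 3/8 · 1/5 = 3/40; with total 3/32.
Hence P(r = 4 | data) = (3/40) / (3/32) = 4/5.

0.800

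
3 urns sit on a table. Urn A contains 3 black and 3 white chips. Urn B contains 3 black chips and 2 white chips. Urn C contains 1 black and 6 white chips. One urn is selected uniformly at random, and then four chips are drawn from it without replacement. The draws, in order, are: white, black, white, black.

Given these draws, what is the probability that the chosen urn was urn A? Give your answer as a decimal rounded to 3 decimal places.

0.500

For each hypothesis, P(data | H) works out to: P(data | urn A) = (3/6)(3/5)(2/4)(2/3) = 1/10; P(data | urn B) = (2/5)(3/4)(1/3)(2/2) = 1/10; P(data | urn C) = (6/7)(1/6)(5/5)(0/4) = 0.
Weighting by the prior gives 1/3 · 1/10 = 1/30, 1/3 · 1/10 = 1/30, 1/3 · 0 = 0; these sum to 1/15.
So P(urn A | data) = (1/30) / (1/15) = 1/2.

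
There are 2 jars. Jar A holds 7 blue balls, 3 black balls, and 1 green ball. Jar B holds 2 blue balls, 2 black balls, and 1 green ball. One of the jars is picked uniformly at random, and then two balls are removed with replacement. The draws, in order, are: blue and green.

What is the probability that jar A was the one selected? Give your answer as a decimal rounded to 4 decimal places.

0.4197

Under each hypothesis, the probability of the observed sequence is: P(data | jar A) = (7/11)(1/11) = 0.057851; P(data | jar B) = (2/5)(1/5) = 0.08.
Multiplying each by its prior: 1/2 · 0.057851 = 0.028926, 1/2 · 0.08 = 0.04; summing to 0.068926.
By Bayes' rule, P(jar A | data) = (0.028926) / (0.068926) = 0.41966.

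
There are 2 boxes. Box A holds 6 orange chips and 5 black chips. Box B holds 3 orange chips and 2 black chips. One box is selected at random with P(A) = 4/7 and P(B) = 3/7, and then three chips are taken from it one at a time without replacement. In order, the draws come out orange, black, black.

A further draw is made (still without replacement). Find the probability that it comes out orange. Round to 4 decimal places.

0.7683

For each hypothesis, P(data | H) works out to: P(data | box A) = (6/11)(5/10)(4/9) = 4/33; P(data | box B) = (3/5)(2/4)(1/3) = 1/10.
The prior-weighted likelihoods are 4/7 · 4/33 = 16/231, 3/7 · 1/10 = 3/70; summing to 37/330.
The posterior is then P(box A | data) = 160/259, P(box B | data) = 99/259.
Averaging over the posterior, P(orange next | data) = (5/8)(160/259) + (1)(99/259) = 199/259.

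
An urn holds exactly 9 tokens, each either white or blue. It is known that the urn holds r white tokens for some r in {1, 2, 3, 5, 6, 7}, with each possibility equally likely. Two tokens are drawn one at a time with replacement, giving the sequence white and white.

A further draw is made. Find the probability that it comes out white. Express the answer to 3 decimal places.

Under each hypothesis, the probability of the observed sequence is: P(data | r = 1) = (1/9)(1/9) = 1/81; P(data | r = 2) = (2/9)(2/9) = 4/81; P(data | r = 3) = (3/9)(3/9) = 1/9; P(data | r = 5) = (5/9)(5/9) = 25/81; P(data | r = 6) = (6/9)(6/9) = 4/9; P(data | r = 7) = (7/9)(7/9) = 49/81.
Weighting by the prior gives 1/6 · 1/81 = 1/486, 1/6 · 4/81 = 2/243, 1/6 · 1/9 = 1/54, 1/6 · 25/81 = 25/486, 1/6 · 4/9 = 2/27, 1/6 · 49/81 = 49/486; these sum to 62/243.
The posterior is then P(r = 1 | data) = 1/124, P(r = 2 | data) = 1/31, P(r = 3 | data) = 9/124, P(r = 5 | data) = 25/124, P(r = 6 | data) = 9/31, P(r = 7 | data) = 49/124.
The predictive probability is P(white next | data) = (1/9)(1/124) + (2/9)(1/31) + (1/3)(9/124) + (5/9)(25/124) + (2/3)(9/31) + (7/9)(49/124) = 20/31.

0.645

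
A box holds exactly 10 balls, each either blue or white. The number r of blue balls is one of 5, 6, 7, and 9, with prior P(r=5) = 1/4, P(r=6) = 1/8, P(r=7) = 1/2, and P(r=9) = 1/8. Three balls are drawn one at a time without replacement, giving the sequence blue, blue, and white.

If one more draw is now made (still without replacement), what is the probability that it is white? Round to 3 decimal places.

0.346

Under each hypothesis, the probability of the observed sequence is: P(data | r = 5) = (5/10)(4/9)(5/8) = 5/36; P(data | r = 6) = (6/10)(5/9)(4/8) = 1/6; P(data | r = 7) = (7/10)(6/9)(3/8) = 7/40; P(data | r = 9) = (9/10)(8/9)(1/8) = 1/10.
Multiplying each by its prior: 1/4 · 5/36 = 5/144, 1/8 · 1/6 = 1/48, 1/2 · 7/40 = 7/80, 1/8 · 1/10 = 1/80; with total 7/45.
Normalising, the posterior is P(r = 5 | data) = 25/112, P(r = 6 | data) = 15/112, P(r = 7 | data) = 9/16, P(r = 9 | data) = 9/112.
The predictive probability is P(white next | data) = (4/7)(25/112) + (3/7)(15/112) + (2/7)(9/16) + (0)(9/112) = 271/784.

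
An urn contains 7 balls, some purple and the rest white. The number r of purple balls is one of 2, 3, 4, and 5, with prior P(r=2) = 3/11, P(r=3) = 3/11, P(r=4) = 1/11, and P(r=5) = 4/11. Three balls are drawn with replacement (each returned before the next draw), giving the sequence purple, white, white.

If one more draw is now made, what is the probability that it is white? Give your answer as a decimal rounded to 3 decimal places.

For each hypothesis, P(data | H) works out to: P(data | r = 2) = (2/7)(5/7)(5/7) = 0.14577; P(data | r = 3) = (3/7)(4/7)(4/7) = 0.13994; P(data | r = 4) = (4/7)(3/7)(3/7) = 0.10496; P(data | r = 5) = (5/7)(2/7)(2/7) = 0.058309.
Weighting by the prior gives 3/11 · 0.14577 = 0.039756, 3/11 · 0.13994 = 0.038166, 1/11 · 0.10496 = 0.0095415, 4/11 · 0.058309 = 0.021203; with total 0.10867.
Dividing through by the total gives posterior P(r = 2 | data) = 0.36585, P(r = 3 | data) = 0.35122, P(r = 4 | data) = 0.087805, P(r = 5 | data) = 0.19512.
The predictive probability is P(white next | data) = (5/7)(0.36585) + (4/7)(0.35122) + (3/7)(0.087805) + (2/7)(0.19512) = 0.5554.

0.555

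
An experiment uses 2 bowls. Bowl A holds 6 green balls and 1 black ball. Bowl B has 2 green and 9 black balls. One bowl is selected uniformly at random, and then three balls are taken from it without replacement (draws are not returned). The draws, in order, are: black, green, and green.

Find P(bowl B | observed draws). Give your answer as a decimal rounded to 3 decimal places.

0.113

For each hypothesis, P(data | H) works out to: P(data | bowl A) = (1/7)(6/6)(5/5) = 1/7; P(data | bowl B) = (9/11)(2/10)(1/9) = 1/55.
Weighting by the prior gives 1/2 · 1/7 = 1/14, 1/2 · 1/55 = 1/110; with total 31/385.
By Bayes' rule, P(bowl B | data) = (1/110) / (31/385) = 7/62.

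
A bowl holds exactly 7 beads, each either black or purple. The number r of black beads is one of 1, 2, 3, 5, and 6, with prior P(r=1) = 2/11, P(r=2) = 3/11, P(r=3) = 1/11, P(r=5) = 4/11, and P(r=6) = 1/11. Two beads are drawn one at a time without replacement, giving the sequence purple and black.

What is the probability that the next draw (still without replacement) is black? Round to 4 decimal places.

0.4880

Under each hypothesis, the probability of the observed sequence is: P(data | r = 1) = (6/7)(1/6) = 1/7; P(data | r = 2) = (5/7)(2/6) = 5/21; P(data | r = 3) = (4/7)(3/6) = 2/7; P(data | r = 5) = (2/7)(5/6) = 5/21; P(data | r = 6) = (1/7)(6/6) = 1/7.
Weighting by the prior gives 2/11 · 1/7 = 2/77, 3/11 · 5/21 = 5/77, 1/11 · 2/7 = 2/77, 4/11 · 5/21 = 20/231, 1/11 · 1/7 = 1/77; these sum to 50/231.
Dividing through by the total gives posterior P(r = 1 | data) = 3/25, P(r = 2 | data) = 3/10, P(r = 3 | data) = 3/25, P(r = 5 | data) = 2/5, P(r = 6 | data) = 3/50.
So P(black next | data) = Σ P(black next | H) P(H | data) = (0)(3/25) + (1/5)(3/10) + (2/5)(3/25) + (4/5)(2/5) + (1)(3/50) = 61/125.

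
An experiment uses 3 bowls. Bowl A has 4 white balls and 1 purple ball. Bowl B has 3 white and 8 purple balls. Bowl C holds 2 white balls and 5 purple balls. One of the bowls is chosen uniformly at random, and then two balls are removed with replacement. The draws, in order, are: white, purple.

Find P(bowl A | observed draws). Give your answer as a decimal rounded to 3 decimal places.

0.284

For each hypothesis, P(data | H) works out to: P(data | bowl A) = (4/5)(1/5) = 0.16; P(data | bowl B) = (3/11)(8/11) = 0.19835; P(data | bowl C) = (2/7)(5/7) = 0.20408.
The prior-weighted likelihoods are 1/3 · 0.16 = 0.053333, 1/3 · 0.19835 = 0.066116, 1/3 · 0.20408 = 0.068027; these sum to 0.18748.
So P(bowl A | data) = (0.053333) / (0.18748) = 0.28448.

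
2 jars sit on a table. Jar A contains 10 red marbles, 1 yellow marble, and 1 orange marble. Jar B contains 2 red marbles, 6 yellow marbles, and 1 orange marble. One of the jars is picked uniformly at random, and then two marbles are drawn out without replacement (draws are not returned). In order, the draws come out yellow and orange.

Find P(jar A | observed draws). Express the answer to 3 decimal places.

Compute the likelihood of the observed sequence for each case: P(data | jar A) = (1/12)(1/11) = 1/132; P(data | jar B) = (6/9)(1/8) = 1/12.
The prior-weighted likelihoods are 1/2 · 1/132 = 1/264, 1/2 · 1/12 = 1/24; with total 1/22.
By Bayes' rule, P(jar A | data) = (1/264) / (1/22) = 1/12.

0.083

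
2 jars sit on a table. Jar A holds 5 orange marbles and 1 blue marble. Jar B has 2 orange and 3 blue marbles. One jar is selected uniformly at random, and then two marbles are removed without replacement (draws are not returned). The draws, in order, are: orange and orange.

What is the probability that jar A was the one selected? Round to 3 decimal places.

0.870

For each hypothesis, P(data | H) works out to: P(data | jar A) = (5/6)(4/5) = 2/3; P(data | jar B) = (2/5)(1/4) = 1/10.
Multiplying each by its prior: 1/2 · 2/3 = 1/3, 1/2 · 1/10 = 1/20; these sum to 23/60.
Therefore the posterior P(jar A | data) = (1/3) / (23/60) = 20/23.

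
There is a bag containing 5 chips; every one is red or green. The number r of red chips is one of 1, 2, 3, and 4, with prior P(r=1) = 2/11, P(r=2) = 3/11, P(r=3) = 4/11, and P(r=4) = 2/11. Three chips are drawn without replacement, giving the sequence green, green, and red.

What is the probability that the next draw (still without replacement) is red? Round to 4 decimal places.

The likelihood of the observed sequence under each hypothesis: P(data | r = 1) = (4/5)(3/4)(1/3) = 1/5; P(data | r = 2) = (3/5)(2/4)(2/3) = 1/5; P(data | r = 3) = (2/5)(1/4)(3/3) = 1/10; P(data | r = 4) = (1/5)(0/4) = 0.
Multiplying each by its prior: 2/11 · 1/5 = 2/55, 3/11 · 1/5 = 3/55, 4/11 · 1/10 = 2/55, 2/11 · 0 = 0; these sum to 7/55.
Normalising, the posterior is P(r = 1 | data) = 2/7, P(r = 2 | data) = 3/7, P(r = 3 | data) = 2/7, P(r = 4 | data) = 0.
Averaging over the posterior, P(red next | data) = (0)(2/7) + (1/2)(3/7) + (1)(2/7) = 1/2.

0.5000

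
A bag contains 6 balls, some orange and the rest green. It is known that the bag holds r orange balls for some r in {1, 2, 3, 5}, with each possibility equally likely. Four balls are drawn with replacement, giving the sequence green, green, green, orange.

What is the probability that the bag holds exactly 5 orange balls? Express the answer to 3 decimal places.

For each hypothesis, P(data | H) works out to: P(data | r = 1) = (5/6)(5/6)(5/6)(1/6) = 0.096451; P(data | r = 2) = (4/6)(4/6)(4/6)(2/6) = 0.098765; P(data | r = 3) = (3/6)(3/6)(3/6)(3/6) = 0.0625; P(data | r = 5) = (1/6)(1/6)(1/6)(5/6) = 0.003858.
Weighting by the prior gives 1/4 · 0.096451 = 0.024113, 1/4 · 0.098765 = 0.024691, 1/4 · 0.0625 = 0.015625, 1/4 · 0.003858 = 0.00096451; these sum to 0.065394.
By Bayes' rule, P(r = 5 | data) = (0.00096451) / (0.065394) = 0.014749.

0.015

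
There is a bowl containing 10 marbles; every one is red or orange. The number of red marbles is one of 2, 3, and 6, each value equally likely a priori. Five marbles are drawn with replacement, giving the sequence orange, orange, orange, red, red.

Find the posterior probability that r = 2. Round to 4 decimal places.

Under each hypothesis, the probability of the observed sequence is: P(data | r = 2) = (8/10)(8/10)(8/10)(2/10)(2/10) = 0.02048; P(data | r = 3) = (7/10)(7/10)(7/10)(3/10)(3/10) = 0.03087; P(data | r = 6) = (4/10)(4/10)(4/10)(6/10)(6/10) = 0.02304.
The prior-weighted likelihoods are 1/3 · 0.02048 = 0.0068267, 1/3 · 0.03087 = 0.01029, 1/3 · 0.02304 = 0.00768; summing to 0.024797.
Hence P(r = 2 | data) = (0.0068267) / (0.024797) = 0.27531.

0.2753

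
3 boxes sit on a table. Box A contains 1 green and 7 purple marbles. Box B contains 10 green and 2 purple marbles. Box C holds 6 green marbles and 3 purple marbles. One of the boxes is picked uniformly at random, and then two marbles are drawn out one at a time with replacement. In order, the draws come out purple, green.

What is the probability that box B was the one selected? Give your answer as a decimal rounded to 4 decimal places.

0.2952

Compute the likelihood of the observed sequence for each case: P(data | box A) = (7/8)(1/8) = 0.10938; P(data | box B) = (2/12)(10/12) = 0.13889; P(data | box C) = (3/9)(6/9) = 0.22222.
The prior-weighted likelihoods are 1/3 · 0.10938 = 0.036458, 1/3 · 0.13889 = 0.046296, 1/3 · 0.22222 = 0.074074; with total 0.15683.
By Bayes' rule, P(box B | data) = (0.046296) / (0.15683) = 0.2952.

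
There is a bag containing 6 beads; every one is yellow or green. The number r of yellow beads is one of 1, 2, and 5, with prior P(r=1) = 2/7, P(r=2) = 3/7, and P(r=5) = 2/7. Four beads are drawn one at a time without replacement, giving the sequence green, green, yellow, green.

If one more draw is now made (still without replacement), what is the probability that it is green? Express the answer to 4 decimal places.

0.7273

Compute the likelihood of the observed sequence for each case: P(data | r = 1) = (5/6)(4/5)(1/4)(3/3) = 1/6; P(data | r = 2) = (4/6)(3/5)(2/4)(2/3) = 2/15; P(data | r = 5) = (1/6)(0/5) = 0.
Multiplying each by its prior: 2/7 · 1/6 = 1/21, 3/7 · 2/15 = 2/35, 2/7 · 0 = 0; these sum to 11/105.
Dividing through by the total gives posterior P(r = 1 | data) = 5/11, P(r = 2 | data) = 6/11, P(r = 5 | data) = 0.
Averaging over the posterior, P(green next | data) = (1)(5/11) + (1/2)(6/11) = 8/11.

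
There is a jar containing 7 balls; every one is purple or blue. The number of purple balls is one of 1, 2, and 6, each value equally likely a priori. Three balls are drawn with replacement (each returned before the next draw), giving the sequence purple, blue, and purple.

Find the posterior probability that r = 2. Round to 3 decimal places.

Compute the likelihood of the observed sequence for each case: P(data | r = 1) = (1/7)(6/7)(1/7) = 0.017493; P(data | r = 2) = (2/7)(5/7)(2/7) = 0.058309; P(data | r = 6) = (6/7)(1/7)(6/7) = 0.10496.
Weighting by the prior gives 1/3 · 0.017493 = 0.0058309, 1/3 · 0.058309 = 0.019436, 1/3 · 0.10496 = 0.034985; with total 0.060253.
So P(r = 2 | data) = (0.019436) / (0.060253) = 0.32258.

0.323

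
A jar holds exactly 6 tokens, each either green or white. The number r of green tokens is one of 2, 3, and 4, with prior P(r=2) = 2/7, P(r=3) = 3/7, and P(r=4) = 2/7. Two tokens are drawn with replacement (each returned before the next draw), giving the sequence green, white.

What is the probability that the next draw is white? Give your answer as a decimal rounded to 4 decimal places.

0.5000

Under each hypothesis, the probability of the observed sequence is: P(data | r = 2) = (2/6)(4/6) = 2/9; P(data | r = 3) = (3/6)(3/6) = 1/4; P(data | r = 4) = (4/6)(2/6) = 2/9.
Multiplying each by its prior: 2/7 · 2/9 = 4/63, 3/7 · 1/4 = 3/28, 2/7 · 2/9 = 4/63; with total 59/252.
The posterior is then P(r = 2 | data) = 16/59, P(r = 3 | data) = 27/59, P(r = 4 | data) = 16/59.
Averaging over the posterior, P(white next | data) = (2/3)(16/59) + (1/2)(27/59) + (1/3)(16/59) = 1/2.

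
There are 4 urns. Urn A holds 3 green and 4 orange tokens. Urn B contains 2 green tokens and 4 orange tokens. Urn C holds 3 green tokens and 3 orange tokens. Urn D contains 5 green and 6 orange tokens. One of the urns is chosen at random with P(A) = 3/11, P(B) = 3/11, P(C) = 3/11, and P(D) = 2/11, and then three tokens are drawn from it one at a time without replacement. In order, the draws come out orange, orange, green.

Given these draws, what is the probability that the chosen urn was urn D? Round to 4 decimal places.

0.1623

The likelihood of the observed sequence under each hypothesis: P(data | urn A) = (4/7)(3/6)(3/5) = 0.17143; P(data | urn B) = (4/6)(3/5)(2/4) = 0.2; P(data | urn C) = (3/6)(2/5)(3/4) = 0.15; P(data | urn D) = (6/11)(5/10)(5/9) = 0.15152.
Multiplying each by its prior: 3/11 · 0.17143 = 0.046753, 3/11 · 0.2 = 0.054545, 3/11 · 0.15 = 0.040909, 2/11 · 0.15152 = 0.027548; with total 0.16976.
Hence P(urn D | data) = (0.027548) / (0.16976) = 0.16228.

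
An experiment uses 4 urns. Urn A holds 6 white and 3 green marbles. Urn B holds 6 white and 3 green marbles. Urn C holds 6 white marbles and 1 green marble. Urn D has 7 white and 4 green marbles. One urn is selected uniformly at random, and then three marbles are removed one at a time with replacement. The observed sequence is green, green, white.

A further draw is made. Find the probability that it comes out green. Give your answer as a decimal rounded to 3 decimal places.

0.330

The likelihood of the observed sequence under each hypothesis: P(data | urn A) = (3/9)(3/9)(6/9) = 0.074074; P(data | urn B) = (3/9)(3/9)(6/9) = 0.074074; P(data | urn C) = (1/7)(1/7)(6/7) = 0.017493; P(data | urn D) = (4/11)(4/11)(7/11) = 0.084147.
Multiplying each by its prior: 1/4 · 0.074074 = 0.018519, 1/4 · 0.074074 = 0.018519, 1/4 · 0.017493 = 0.0043732, 1/4 · 0.084147 = 0.021037; with total 0.062447.
The posterior is then P(urn A | data) = 0.29655, P(urn B | data) = 0.29655, P(urn C | data) = 0.07003, P(urn D | data) = 0.33687.
Averaging over the posterior, P(green next | data) = (1/3)(0.29655) + (1/3)(0.29655) + (1/7)(0.07003) + (4/11)(0.33687) = 0.3302.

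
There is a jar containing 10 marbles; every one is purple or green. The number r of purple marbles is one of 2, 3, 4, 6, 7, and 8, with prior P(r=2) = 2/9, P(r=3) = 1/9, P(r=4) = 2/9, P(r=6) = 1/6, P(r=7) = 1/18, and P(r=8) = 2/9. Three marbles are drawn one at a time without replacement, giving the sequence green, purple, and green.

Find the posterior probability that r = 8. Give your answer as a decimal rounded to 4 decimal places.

0.0426

Under each hypothesis, the probability of the observed sequence is: P(data | r = 2) = (8/10)(2/9)(7/8) = 0.15556; P(data | r = 3) = (7/10)(3/9)(6/8) = 0.175; P(data | r = 4) = (6/10)(4/9)(5/8) = 0.16667; P(data | r = 6) = (4/10)(6/9)(3/8) = 0.1; P(data | r = 7) = (3/10)(7/9)(2/8) = 0.058333; P(data | r = 8) = (2/10)(8/9)(1/8) = 0.022222.
Multiplying each by its prior: 2/9 · 0.15556 = 0.034568, 1/9 · 0.175 = 0.019444, 2/9 · 0.16667 = 0.037037, 1/6 · 0.1 = 0.016667, 1/18 · 0.058333 = 0.0032407, 2/9 · 0.022222 = 0.0049383; these sum to 0.1159.
Hence P(r = 8 | data) = (0.0049383) / (0.1159) = 0.04261.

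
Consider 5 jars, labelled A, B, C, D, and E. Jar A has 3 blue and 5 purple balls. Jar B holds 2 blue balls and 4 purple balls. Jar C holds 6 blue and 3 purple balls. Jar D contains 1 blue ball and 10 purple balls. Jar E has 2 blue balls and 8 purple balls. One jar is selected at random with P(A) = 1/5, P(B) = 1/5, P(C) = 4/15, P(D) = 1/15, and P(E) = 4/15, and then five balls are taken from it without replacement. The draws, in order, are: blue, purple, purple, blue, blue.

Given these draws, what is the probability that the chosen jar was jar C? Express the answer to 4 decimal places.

Under each hypothesis, the probability of the observed sequence is: P(data | jar A) = (3/8)(5/7)(4/6)(2/5)(1/4) = 0.017857; P(data | jar B) = (2/6)(4/5)(3/4)(1/3)(0/2) = 0; P(data | jar C) = (6/9)(3/8)(2/7)(5/6)(4/5) = 0.047619; P(data | jar D) = (1/11)(10/10)(9/9)(0/8) = 0; P(data | jar E) = (2/10)(8/9)(7/8)(1/7)(0/6) = 0.
The prior-weighted likelihoods are 1/5 · 0.017857 = 0.0035714, 1/5 · 0 = 0, 4/15 · 0.047619 = 0.012698, 1/15 · 0 = 0, 4/15 · 0 = 0; these sum to 0.01627.
By Bayes' rule, P(jar C | data) = (0.012698) / (0.01627) = 0.78049.

0.7805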